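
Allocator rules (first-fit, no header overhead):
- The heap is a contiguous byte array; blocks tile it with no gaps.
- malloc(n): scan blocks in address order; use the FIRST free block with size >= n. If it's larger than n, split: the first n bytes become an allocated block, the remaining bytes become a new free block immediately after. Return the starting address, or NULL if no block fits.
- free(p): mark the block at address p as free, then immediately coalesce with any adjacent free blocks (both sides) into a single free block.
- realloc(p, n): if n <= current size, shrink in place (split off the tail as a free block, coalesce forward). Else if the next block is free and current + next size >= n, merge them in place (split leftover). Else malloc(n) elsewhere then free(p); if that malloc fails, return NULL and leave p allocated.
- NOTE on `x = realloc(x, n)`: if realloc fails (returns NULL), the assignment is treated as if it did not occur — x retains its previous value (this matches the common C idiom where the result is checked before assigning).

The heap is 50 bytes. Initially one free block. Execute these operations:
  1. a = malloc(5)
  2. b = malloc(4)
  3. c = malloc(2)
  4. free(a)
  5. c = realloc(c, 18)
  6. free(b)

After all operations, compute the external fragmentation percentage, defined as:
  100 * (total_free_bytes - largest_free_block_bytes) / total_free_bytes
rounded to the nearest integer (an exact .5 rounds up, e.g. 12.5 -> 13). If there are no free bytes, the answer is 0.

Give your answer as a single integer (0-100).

Answer: 28

Derivation:
Op 1: a = malloc(5) -> a = 0; heap: [0-4 ALLOC][5-49 FREE]
Op 2: b = malloc(4) -> b = 5; heap: [0-4 ALLOC][5-8 ALLOC][9-49 FREE]
Op 3: c = malloc(2) -> c = 9; heap: [0-4 ALLOC][5-8 ALLOC][9-10 ALLOC][11-49 FREE]
Op 4: free(a) -> (freed a); heap: [0-4 FREE][5-8 ALLOC][9-10 ALLOC][11-49 FREE]
Op 5: c = realloc(c, 18) -> c = 9; heap: [0-4 FREE][5-8 ALLOC][9-26 ALLOC][27-49 FREE]
Op 6: free(b) -> (freed b); heap: [0-8 FREE][9-26 ALLOC][27-49 FREE]
Free blocks: [9 23] total_free=32 largest=23 -> 100*(32-23)/32 = 900/32 = 28.125 -> rounds to 28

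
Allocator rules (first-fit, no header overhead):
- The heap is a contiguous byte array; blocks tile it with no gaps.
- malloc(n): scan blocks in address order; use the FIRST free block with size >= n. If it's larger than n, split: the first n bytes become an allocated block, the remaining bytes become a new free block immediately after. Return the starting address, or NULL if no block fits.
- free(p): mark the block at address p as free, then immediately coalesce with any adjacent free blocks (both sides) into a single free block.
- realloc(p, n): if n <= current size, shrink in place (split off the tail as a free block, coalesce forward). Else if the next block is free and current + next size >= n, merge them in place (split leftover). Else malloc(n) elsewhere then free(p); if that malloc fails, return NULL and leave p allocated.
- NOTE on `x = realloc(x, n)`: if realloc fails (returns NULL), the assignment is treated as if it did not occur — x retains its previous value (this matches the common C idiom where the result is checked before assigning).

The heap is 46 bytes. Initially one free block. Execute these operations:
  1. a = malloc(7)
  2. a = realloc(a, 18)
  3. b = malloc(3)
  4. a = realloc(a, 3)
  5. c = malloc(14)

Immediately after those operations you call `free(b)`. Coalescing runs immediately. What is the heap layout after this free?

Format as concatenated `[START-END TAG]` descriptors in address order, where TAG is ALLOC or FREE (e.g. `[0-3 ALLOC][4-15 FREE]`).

Op 1: a = malloc(7) -> a = 0; heap: [0-6 ALLOC][7-45 FREE]
Op 2: a = realloc(a, 18) -> a = 0; heap: [0-17 ALLOC][18-45 FREE]
Op 3: b = malloc(3) -> b = 18; heap: [0-17 ALLOC][18-20 ALLOC][21-45 FREE]
Op 4: a = realloc(a, 3) -> a = 0; heap: [0-2 ALLOC][3-17 FREE][18-20 ALLOC][21-45 FREE]
Op 5: c = malloc(14) -> c = 3; heap: [0-2 ALLOC][3-16 ALLOC][17-17 FREE][18-20 ALLOC][21-45 FREE]
free(b): b = 18 -> block [18-20 ALLOC]; mark free, coalesce with adjacent free neighbors -> [0-2 ALLOC][3-16 ALLOC][17-45 FREE]

Answer: [0-2 ALLOC][3-16 ALLOC][17-45 FREE]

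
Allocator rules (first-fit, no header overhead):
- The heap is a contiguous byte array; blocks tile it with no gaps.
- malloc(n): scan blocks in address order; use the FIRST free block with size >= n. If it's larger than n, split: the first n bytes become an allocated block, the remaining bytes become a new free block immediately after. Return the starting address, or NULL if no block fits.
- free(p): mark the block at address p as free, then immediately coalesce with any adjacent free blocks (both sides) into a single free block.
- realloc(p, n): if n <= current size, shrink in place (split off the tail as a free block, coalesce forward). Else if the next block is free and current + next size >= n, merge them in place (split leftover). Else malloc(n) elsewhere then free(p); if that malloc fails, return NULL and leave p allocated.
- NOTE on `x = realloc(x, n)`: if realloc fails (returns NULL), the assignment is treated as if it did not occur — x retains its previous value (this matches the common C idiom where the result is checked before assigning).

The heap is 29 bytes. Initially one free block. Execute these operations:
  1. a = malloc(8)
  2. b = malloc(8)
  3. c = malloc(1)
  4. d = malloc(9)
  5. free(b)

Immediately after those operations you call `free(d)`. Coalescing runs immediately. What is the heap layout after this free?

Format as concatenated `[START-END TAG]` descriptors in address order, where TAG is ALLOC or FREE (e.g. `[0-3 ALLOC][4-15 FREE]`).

Op 1: a = malloc(8) -> a = 0; heap: [0-7 ALLOC][8-28 FREE]
Op 2: b = malloc(8) -> b = 8; heap: [0-7 ALLOC][8-15 ALLOC][16-28 FREE]
Op 3: c = malloc(1) -> c = 16; heap: [0-7 ALLOC][8-15 ALLOC][16-16 ALLOC][17-28 FREE]
Op 4: d = malloc(9) -> d = 17; heap: [0-7 ALLOC][8-15 ALLOC][16-16 ALLOC][17-25 ALLOC][26-28 FREE]
Op 5: free(b) -> (freed b); heap: [0-7 ALLOC][8-15 FREE][16-16 ALLOC][17-25 ALLOC][26-28 FREE]
free(d): d = 17 -> block [17-25 ALLOC]; mark free, coalesce with adjacent free neighbors -> [0-7 ALLOC][8-15 FREE][16-16 ALLOC][17-28 FREE]

Answer: [0-7 ALLOC][8-15 FREE][16-16 ALLOC][17-28 FREE]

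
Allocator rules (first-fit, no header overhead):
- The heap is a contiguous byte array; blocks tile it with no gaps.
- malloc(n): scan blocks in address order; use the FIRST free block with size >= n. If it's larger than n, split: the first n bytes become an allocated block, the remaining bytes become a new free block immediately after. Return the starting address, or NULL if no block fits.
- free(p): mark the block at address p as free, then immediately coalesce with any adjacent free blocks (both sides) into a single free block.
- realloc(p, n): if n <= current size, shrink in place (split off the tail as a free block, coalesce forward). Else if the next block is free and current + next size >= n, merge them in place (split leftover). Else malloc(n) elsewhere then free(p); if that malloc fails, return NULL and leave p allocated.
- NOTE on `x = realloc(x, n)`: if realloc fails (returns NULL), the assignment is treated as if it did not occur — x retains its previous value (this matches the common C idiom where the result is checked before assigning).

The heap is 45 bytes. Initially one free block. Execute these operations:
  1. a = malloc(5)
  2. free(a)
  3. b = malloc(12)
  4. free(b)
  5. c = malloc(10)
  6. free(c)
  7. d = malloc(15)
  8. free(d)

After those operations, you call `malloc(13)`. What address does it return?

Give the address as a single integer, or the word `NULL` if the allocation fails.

Answer: 0

Derivation:
Op 1: a = malloc(5) -> a = 0; heap: [0-4 ALLOC][5-44 FREE]
Op 2: free(a) -> (freed a); heap: [0-44 FREE]
Op 3: b = malloc(12) -> b = 0; heap: [0-11 ALLOC][12-44 FREE]
Op 4: free(b) -> (freed b); heap: [0-44 FREE]
Op 5: c = malloc(10) -> c = 0; heap: [0-9 ALLOC][10-44 FREE]
Op 6: free(c) -> (freed c); heap: [0-44 FREE]
Op 7: d = malloc(15) -> d = 0; heap: [0-14 ALLOC][15-44 FREE]
Op 8: free(d) -> (freed d); heap: [0-44 FREE]
malloc(13): first-fit scan over [0-44 FREE] -> 0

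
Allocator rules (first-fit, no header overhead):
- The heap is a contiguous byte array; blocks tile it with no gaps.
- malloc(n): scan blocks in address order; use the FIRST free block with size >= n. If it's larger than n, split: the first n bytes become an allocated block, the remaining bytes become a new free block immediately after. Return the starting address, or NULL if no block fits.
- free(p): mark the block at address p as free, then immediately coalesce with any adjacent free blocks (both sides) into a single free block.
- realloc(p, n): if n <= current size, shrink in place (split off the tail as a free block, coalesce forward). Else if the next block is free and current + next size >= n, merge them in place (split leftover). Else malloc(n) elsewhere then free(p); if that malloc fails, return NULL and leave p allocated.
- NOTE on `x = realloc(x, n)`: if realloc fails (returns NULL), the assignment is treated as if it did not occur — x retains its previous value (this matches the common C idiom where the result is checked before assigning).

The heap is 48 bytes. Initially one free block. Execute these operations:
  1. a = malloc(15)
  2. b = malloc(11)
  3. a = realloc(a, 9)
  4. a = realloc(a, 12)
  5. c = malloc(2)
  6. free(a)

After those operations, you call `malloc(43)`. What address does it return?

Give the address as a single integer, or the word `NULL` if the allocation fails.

Answer: NULL

Derivation:
Op 1: a = malloc(15) -> a = 0; heap: [0-14 ALLOC][15-47 FREE]
Op 2: b = malloc(11) -> b = 15; heap: [0-14 ALLOC][15-25 ALLOC][26-47 FREE]
Op 3: a = realloc(a, 9) -> a = 0; heap: [0-8 ALLOC][9-14 FREE][15-25 ALLOC][26-47 FREE]
Op 4: a = realloc(a, 12) -> a = 0; heap: [0-11 ALLOC][12-14 FREE][15-25 ALLOC][26-47 FREE]
Op 5: c = malloc(2) -> c = 12; heap: [0-11 ALLOC][12-13 ALLOC][14-14 FREE][15-25 ALLOC][26-47 FREE]
Op 6: free(a) -> (freed a); heap: [0-11 FREE][12-13 ALLOC][14-14 FREE][15-25 ALLOC][26-47 FREE]
malloc(43): first-fit scan over [0-11 FREE][12-13 ALLOC][14-14 FREE][15-25 ALLOC][26-47 FREE] -> NULL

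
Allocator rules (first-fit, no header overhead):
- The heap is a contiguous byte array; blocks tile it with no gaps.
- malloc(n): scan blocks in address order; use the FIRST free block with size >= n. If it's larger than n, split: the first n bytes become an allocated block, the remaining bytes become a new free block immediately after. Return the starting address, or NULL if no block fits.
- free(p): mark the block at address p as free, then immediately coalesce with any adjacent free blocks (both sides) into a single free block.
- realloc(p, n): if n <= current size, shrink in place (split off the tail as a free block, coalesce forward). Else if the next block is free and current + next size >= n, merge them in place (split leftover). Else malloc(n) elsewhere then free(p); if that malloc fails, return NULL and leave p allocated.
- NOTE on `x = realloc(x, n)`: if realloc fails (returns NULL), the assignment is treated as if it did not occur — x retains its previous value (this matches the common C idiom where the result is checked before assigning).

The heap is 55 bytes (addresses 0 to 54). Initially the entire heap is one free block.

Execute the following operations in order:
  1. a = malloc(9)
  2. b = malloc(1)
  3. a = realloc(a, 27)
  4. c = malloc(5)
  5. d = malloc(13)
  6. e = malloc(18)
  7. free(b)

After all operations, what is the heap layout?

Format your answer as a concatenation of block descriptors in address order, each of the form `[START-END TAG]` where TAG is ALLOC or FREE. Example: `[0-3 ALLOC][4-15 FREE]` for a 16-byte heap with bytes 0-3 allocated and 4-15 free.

Answer: [0-4 ALLOC][5-9 FREE][10-36 ALLOC][37-49 ALLOC][50-54 FREE]

Derivation:
Op 1: a = malloc(9) -> a = 0; heap: [0-8 ALLOC][9-54 FREE]
Op 2: b = malloc(1) -> b = 9; heap: [0-8 ALLOC][9-9 ALLOC][10-54 FREE]
Op 3: a = realloc(a, 27) -> a = 10; heap: [0-8 FREE][9-9 ALLOC][10-36 ALLOC][37-54 FREE]
Op 4: c = malloc(5) -> c = 0; heap: [0-4 ALLOC][5-8 FREE][9-9 ALLOC][10-36 ALLOC][37-54 FREE]
Op 5: d = malloc(13) -> d = 37; heap: [0-4 ALLOC][5-8 FREE][9-9 ALLOC][10-36 ALLOC][37-49 ALLOC][50-54 FREE]
Op 6: e = malloc(18) -> e = NULL; heap: [0-4 ALLOC][5-8 FREE][9-9 ALLOC][10-36 ALLOC][37-49 ALLOC][50-54 FREE]
Op 7: free(b) -> (freed b); heap: [0-4 ALLOC][5-9 FREE][10-36 ALLOC][37-49 ALLOC][50-54 FREE]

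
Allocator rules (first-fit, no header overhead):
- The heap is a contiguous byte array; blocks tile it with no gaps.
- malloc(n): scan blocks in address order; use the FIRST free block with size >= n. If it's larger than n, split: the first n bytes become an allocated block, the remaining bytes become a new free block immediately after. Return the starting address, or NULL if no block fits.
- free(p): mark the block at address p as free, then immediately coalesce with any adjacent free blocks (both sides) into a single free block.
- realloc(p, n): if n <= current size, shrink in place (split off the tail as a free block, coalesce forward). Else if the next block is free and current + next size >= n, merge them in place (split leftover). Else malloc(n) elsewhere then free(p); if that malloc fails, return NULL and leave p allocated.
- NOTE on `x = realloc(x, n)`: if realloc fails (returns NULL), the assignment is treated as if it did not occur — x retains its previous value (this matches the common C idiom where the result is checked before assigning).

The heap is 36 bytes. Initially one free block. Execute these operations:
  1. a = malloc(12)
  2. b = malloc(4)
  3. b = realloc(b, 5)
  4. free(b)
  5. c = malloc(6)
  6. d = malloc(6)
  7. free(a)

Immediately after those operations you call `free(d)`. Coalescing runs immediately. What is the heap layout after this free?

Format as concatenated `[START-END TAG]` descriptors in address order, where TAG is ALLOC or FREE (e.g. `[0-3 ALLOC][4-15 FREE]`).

Answer: [0-11 FREE][12-17 ALLOC][18-35 FREE]

Derivation:
Op 1: a = malloc(12) -> a = 0; heap: [0-11 ALLOC][12-35 FREE]
Op 2: b = malloc(4) -> b = 12; heap: [0-11 ALLOC][12-15 ALLOC][16-35 FREE]
Op 3: b = realloc(b, 5) -> b = 12; heap: [0-11 ALLOC][12-16 ALLOC][17-35 FREE]
Op 4: free(b) -> (freed b); heap: [0-11 ALLOC][12-35 FREE]
Op 5: c = malloc(6) -> c = 12; heap: [0-11 ALLOC][12-17 ALLOC][18-35 FREE]
Op 6: d = malloc(6) -> d = 18; heap: [0-11 ALLOC][12-17 ALLOC][18-23 ALLOC][24-35 FREE]
Op 7: free(a) -> (freed a); heap: [0-11 FREE][12-17 ALLOC][18-23 ALLOC][24-35 FREE]
free(d): d = 18 -> block [18-23 ALLOC]; mark free, coalesce with adjacent free neighbors -> [0-11 FREE][12-17 ALLOC][18-35 FREE]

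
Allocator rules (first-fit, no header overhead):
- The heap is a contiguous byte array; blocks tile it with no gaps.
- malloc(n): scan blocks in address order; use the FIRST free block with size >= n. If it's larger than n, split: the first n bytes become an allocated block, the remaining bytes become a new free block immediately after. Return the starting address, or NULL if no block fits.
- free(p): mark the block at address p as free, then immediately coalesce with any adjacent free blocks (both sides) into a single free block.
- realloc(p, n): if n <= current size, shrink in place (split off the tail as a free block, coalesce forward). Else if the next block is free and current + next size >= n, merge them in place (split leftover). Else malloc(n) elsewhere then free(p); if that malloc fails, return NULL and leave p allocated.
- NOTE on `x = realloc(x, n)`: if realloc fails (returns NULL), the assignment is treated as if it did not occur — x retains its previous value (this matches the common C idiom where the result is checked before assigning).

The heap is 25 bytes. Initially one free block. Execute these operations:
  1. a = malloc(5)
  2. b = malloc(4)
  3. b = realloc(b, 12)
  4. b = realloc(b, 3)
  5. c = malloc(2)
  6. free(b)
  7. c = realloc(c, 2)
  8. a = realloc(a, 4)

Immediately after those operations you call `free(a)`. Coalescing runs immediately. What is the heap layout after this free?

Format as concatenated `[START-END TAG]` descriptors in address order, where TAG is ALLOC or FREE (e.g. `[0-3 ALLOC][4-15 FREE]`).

Answer: [0-7 FREE][8-9 ALLOC][10-24 FREE]

Derivation:
Op 1: a = malloc(5) -> a = 0; heap: [0-4 ALLOC][5-24 FREE]
Op 2: b = malloc(4) -> b = 5; heap: [0-4 ALLOC][5-8 ALLOC][9-24 FREE]
Op 3: b = realloc(b, 12) -> b = 5; heap: [0-4 ALLOC][5-16 ALLOC][17-24 FREE]
Op 4: b = realloc(b, 3) -> b = 5; heap: [0-4 ALLOC][5-7 ALLOC][8-24 FREE]
Op 5: c = malloc(2) -> c = 8; heap: [0-4 ALLOC][5-7 ALLOC][8-9 ALLOC][10-24 FREE]
Op 6: free(b) -> (freed b); heap: [0-4 ALLOC][5-7 FREE][8-9 ALLOC][10-24 FREE]
Op 7: c = realloc(c, 2) -> c = 8; heap: [0-4 ALLOC][5-7 FREE][8-9 ALLOC][10-24 FREE]
Op 8: a = realloc(a, 4) -> a = 0; heap: [0-3 ALLOC][4-7 FREE][8-9 ALLOC][10-24 FREE]
free(a): a = 0 -> block [0-3 ALLOC]; mark free, coalesce with adjacent free neighbors -> [0-7 FREE][8-9 ALLOC][10-24 FREE]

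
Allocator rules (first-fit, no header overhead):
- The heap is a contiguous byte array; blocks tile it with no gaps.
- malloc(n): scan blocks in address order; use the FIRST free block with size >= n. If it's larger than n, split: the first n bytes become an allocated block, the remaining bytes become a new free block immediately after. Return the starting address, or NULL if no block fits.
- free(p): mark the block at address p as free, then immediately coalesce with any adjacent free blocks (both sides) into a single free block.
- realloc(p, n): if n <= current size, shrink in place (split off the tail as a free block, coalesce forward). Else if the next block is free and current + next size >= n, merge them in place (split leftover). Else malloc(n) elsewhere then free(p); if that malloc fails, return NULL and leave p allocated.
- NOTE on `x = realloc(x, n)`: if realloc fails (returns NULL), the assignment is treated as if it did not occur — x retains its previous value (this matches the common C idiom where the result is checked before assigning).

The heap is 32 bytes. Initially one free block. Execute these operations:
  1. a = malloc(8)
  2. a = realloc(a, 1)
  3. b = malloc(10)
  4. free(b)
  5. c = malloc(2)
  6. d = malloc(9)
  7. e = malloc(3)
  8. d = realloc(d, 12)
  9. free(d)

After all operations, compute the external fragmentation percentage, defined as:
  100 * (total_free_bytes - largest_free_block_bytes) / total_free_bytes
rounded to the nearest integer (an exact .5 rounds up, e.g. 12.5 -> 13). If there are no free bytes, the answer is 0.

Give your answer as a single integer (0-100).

Answer: 35

Derivation:
Op 1: a = malloc(8) -> a = 0; heap: [0-7 ALLOC][8-31 FREE]
Op 2: a = realloc(a, 1) -> a = 0; heap: [0-0 ALLOC][1-31 FREE]
Op 3: b = malloc(10) -> b = 1; heap: [0-0 ALLOC][1-10 ALLOC][11-31 FREE]
Op 4: free(b) -> (freed b); heap: [0-0 ALLOC][1-31 FREE]
Op 5: c = malloc(2) -> c = 1; heap: [0-0 ALLOC][1-2 ALLOC][3-31 FREE]
Op 6: d = malloc(9) -> d = 3; heap: [0-0 ALLOC][1-2 ALLOC][3-11 ALLOC][12-31 FREE]
Op 7: e = malloc(3) -> e = 12; heap: [0-0 ALLOC][1-2 ALLOC][3-11 ALLOC][12-14 ALLOC][15-31 FREE]
Op 8: d = realloc(d, 12) -> d = 15; heap: [0-0 ALLOC][1-2 ALLOC][3-11 FREE][12-14 ALLOC][15-26 ALLOC][27-31 FREE]
Op 9: free(d) -> (freed d); heap: [0-0 ALLOC][1-2 ALLOC][3-11 FREE][12-14 ALLOC][15-31 FREE]
Free blocks: [9 17] total_free=26 largest=17 -> 100*(26-17)/26 = 900/26 ≈ 34.615 -> rounds to 35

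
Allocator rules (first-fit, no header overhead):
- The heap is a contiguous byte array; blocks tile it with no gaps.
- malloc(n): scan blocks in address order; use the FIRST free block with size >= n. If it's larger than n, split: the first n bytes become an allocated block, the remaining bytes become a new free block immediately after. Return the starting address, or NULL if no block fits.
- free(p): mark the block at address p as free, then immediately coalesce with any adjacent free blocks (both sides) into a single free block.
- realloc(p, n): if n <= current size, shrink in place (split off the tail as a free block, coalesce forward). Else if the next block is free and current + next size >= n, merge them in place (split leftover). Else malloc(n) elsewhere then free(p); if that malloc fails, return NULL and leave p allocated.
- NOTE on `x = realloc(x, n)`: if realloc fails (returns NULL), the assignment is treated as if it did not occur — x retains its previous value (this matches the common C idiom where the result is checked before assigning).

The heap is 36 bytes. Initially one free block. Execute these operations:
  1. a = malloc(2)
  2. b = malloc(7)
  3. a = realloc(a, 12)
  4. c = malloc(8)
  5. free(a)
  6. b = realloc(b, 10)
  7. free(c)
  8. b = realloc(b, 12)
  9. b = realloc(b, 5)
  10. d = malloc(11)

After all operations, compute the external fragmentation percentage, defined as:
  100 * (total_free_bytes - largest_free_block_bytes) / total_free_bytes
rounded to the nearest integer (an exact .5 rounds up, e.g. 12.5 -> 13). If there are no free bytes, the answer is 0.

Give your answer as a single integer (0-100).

Op 1: a = malloc(2) -> a = 0; heap: [0-1 ALLOC][2-35 FREE]
Op 2: b = malloc(7) -> b = 2; heap: [0-1 ALLOC][2-8 ALLOC][9-35 FREE]
Op 3: a = realloc(a, 12) -> a = 9; heap: [0-1 FREE][2-8 ALLOC][9-20 ALLOC][21-35 FREE]
Op 4: c = malloc(8) -> c = 21; heap: [0-1 FREE][2-8 ALLOC][9-20 ALLOC][21-28 ALLOC][29-35 FREE]
Op 5: free(a) -> (freed a); heap: [0-1 FREE][2-8 ALLOC][9-20 FREE][21-28 ALLOC][29-35 FREE]
Op 6: b = realloc(b, 10) -> b = 2; heap: [0-1 FREE][2-11 ALLOC][12-20 FREE][21-28 ALLOC][29-35 FREE]
Op 7: free(c) -> (freed c); heap: [0-1 FREE][2-11 ALLOC][12-35 FREE]
Op 8: b = realloc(b, 12) -> b = 2; heap: [0-1 FREE][2-13 ALLOC][14-35 FREE]
Op 9: b = realloc(b, 5) -> b = 2; heap: [0-1 FREE][2-6 ALLOC][7-35 FREE]
Op 10: d = malloc(11) -> d = 7; heap: [0-1 FREE][2-6 ALLOC][7-17 ALLOC][18-35 FREE]
Free blocks: [2 18] total_free=20 largest=18 -> 100*(20-18)/20 = 200/20 = 10

Answer: 10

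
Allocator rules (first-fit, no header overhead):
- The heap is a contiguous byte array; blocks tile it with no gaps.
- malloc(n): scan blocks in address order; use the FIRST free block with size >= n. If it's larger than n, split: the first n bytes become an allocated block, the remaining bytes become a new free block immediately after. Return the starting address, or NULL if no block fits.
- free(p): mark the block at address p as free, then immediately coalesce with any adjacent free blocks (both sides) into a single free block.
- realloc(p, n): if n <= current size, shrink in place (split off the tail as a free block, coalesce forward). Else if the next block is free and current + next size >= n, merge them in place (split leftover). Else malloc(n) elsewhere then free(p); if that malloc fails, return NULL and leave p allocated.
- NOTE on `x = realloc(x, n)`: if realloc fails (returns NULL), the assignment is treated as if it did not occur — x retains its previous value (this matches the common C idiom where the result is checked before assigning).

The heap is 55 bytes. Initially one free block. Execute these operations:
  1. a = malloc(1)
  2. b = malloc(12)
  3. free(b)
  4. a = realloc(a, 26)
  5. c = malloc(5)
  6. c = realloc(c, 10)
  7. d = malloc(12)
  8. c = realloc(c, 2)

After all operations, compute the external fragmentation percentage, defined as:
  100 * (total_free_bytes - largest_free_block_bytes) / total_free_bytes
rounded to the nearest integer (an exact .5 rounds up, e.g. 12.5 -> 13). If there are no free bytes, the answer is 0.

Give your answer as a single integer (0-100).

Op 1: a = malloc(1) -> a = 0; heap: [0-0 ALLOC][1-54 FREE]
Op 2: b = malloc(12) -> b = 1; heap: [0-0 ALLOC][1-12 ALLOC][13-54 FREE]
Op 3: free(b) -> (freed b); heap: [0-0 ALLOC][1-54 FREE]
Op 4: a = realloc(a, 26) -> a = 0; heap: [0-25 ALLOC][26-54 FREE]
Op 5: c = malloc(5) -> c = 26; heap: [0-25 ALLOC][26-30 ALLOC][31-54 FREE]
Op 6: c = realloc(c, 10) -> c = 26; heap: [0-25 ALLOC][26-35 ALLOC][36-54 FREE]
Op 7: d = malloc(12) -> d = 36; heap: [0-25 ALLOC][26-35 ALLOC][36-47 ALLOC][48-54 FREE]
Op 8: c = realloc(c, 2) -> c = 26; heap: [0-25 ALLOC][26-27 ALLOC][28-35 FREE][36-47 ALLOC][48-54 FREE]
Free blocks: [8 7] total_free=15 largest=8 -> 100*(15-8)/15 = 700/15 ≈ 46.667 -> rounds to 47

Answer: 47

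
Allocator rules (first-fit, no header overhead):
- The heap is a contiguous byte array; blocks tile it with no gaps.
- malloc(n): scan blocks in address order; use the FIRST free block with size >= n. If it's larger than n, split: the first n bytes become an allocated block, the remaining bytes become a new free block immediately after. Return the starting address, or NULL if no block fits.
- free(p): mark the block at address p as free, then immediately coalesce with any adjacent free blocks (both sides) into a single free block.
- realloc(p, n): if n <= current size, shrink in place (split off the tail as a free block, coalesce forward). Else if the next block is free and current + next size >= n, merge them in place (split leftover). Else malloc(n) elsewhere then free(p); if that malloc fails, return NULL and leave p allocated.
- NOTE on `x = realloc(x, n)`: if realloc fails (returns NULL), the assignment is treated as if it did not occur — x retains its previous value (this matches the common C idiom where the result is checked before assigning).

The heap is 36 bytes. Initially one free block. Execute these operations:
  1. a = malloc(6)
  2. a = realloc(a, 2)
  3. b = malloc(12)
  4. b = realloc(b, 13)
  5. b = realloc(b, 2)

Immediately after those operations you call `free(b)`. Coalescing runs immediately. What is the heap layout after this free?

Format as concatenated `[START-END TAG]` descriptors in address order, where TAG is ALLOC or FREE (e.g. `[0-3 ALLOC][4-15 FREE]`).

Op 1: a = malloc(6) -> a = 0; heap: [0-5 ALLOC][6-35 FREE]
Op 2: a = realloc(a, 2) -> a = 0; heap: [0-1 ALLOC][2-35 FREE]
Op 3: b = malloc(12) -> b = 2; heap: [0-1 ALLOC][2-13 ALLOC][14-35 FREE]
Op 4: b = realloc(b, 13) -> b = 2; heap: [0-1 ALLOC][2-14 ALLOC][15-35 FREE]
Op 5: b = realloc(b, 2) -> b = 2; heap: [0-1 ALLOC][2-3 ALLOC][4-35 FREE]
free(b): b = 2 -> block [2-3 ALLOC]; mark free, coalesce with adjacent free neighbors -> [0-1 ALLOC][2-35 FREE]

Answer: [0-1 ALLOC][2-35 FREE]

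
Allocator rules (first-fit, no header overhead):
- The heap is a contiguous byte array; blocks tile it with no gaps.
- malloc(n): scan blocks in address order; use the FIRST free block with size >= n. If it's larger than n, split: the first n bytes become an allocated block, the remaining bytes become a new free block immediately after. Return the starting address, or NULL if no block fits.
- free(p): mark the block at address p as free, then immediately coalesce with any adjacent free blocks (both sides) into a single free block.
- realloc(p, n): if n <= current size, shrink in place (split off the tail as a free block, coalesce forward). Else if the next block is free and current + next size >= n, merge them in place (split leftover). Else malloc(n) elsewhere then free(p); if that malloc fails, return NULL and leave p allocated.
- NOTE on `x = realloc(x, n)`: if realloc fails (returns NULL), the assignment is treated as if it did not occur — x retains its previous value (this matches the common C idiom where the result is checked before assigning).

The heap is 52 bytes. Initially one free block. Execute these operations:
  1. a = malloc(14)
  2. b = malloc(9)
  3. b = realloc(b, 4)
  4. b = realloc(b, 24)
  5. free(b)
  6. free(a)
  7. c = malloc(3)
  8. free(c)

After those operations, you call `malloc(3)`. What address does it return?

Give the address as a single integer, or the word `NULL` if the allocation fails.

Op 1: a = malloc(14) -> a = 0; heap: [0-13 ALLOC][14-51 FREE]
Op 2: b = malloc(9) -> b = 14; heap: [0-13 ALLOC][14-22 ALLOC][23-51 FREE]
Op 3: b = realloc(b, 4) -> b = 14; heap: [0-13 ALLOC][14-17 ALLOC][18-51 FREE]
Op 4: b = realloc(b, 24) -> b = 14; heap: [0-13 ALLOC][14-37 ALLOC][38-51 FREE]
Op 5: free(b) -> (freed b); heap: [0-13 ALLOC][14-51 FREE]
Op 6: free(a) -> (freed a); heap: [0-51 FREE]
Op 7: c = malloc(3) -> c = 0; heap: [0-2 ALLOC][3-51 FREE]
Op 8: free(c) -> (freed c); heap: [0-51 FREE]
malloc(3): first-fit scan over [0-51 FREE] -> 0

Answer: 0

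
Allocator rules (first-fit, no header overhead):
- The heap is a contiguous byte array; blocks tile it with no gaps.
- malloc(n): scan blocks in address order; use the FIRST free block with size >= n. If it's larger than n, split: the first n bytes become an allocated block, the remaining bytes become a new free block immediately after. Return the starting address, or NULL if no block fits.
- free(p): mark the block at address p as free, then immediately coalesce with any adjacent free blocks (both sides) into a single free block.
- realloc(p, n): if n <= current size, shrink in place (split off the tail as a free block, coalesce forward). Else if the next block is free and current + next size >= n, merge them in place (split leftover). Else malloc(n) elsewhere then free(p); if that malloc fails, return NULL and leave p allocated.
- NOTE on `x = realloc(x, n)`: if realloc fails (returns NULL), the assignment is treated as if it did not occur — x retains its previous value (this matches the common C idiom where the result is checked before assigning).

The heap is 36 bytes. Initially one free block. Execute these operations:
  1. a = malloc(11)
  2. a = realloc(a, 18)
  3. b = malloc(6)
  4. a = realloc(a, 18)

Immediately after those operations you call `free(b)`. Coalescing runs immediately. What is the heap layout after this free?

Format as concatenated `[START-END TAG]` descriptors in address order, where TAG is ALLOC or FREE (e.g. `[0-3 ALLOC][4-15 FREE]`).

Op 1: a = malloc(11) -> a = 0; heap: [0-10 ALLOC][11-35 FREE]
Op 2: a = realloc(a, 18) -> a = 0; heap: [0-17 ALLOC][18-35 FREE]
Op 3: b = malloc(6) -> b = 18; heap: [0-17 ALLOC][18-23 ALLOC][24-35 FREE]
Op 4: a = realloc(a, 18) -> a = 0; heap: [0-17 ALLOC][18-23 ALLOC][24-35 FREE]
free(b): b = 18 -> block [18-23 ALLOC]; mark free, coalesce with adjacent free neighbors -> [0-17 ALLOC][18-35 FREE]

Answer: [0-17 ALLOC][18-35 FREE]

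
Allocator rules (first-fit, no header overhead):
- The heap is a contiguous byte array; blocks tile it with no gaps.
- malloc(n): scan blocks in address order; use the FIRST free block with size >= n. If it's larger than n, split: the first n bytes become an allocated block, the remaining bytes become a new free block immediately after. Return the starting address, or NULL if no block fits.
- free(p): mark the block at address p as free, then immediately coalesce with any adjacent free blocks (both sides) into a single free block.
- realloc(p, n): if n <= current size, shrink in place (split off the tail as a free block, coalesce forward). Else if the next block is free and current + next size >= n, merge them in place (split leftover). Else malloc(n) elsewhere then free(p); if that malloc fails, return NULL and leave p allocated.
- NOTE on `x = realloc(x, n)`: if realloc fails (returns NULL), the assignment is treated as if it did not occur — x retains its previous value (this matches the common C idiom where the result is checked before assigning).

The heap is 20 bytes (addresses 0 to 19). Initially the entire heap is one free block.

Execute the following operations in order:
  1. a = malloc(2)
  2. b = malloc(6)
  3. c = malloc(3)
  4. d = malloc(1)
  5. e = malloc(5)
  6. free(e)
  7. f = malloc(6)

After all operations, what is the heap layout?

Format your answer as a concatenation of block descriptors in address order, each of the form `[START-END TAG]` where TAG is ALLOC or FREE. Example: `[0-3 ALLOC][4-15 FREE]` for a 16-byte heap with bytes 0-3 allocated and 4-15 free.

Op 1: a = malloc(2) -> a = 0; heap: [0-1 ALLOC][2-19 FREE]
Op 2: b = malloc(6) -> b = 2; heap: [0-1 ALLOC][2-7 ALLOC][8-19 FREE]
Op 3: c = malloc(3) -> c = 8; heap: [0-1 ALLOC][2-7 ALLOC][8-10 ALLOC][11-19 FREE]
Op 4: d = malloc(1) -> d = 11; heap: [0-1 ALLOC][2-7 ALLOC][8-10 ALLOC][11-11 ALLOC][12-19 FREE]
Op 5: e = malloc(5) -> e = 12; heap: [0-1 ALLOC][2-7 ALLOC][8-10 ALLOC][11-11 ALLOC][12-16 ALLOC][17-19 FREE]
Op 6: free(e) -> (freed e); heap: [0-1 ALLOC][2-7 ALLOC][8-10 ALLOC][11-11 ALLOC][12-19 FREE]
Op 7: f = malloc(6) -> f = 12; heap: [0-1 ALLOC][2-7 ALLOC][8-10 ALLOC][11-11 ALLOC][12-17 ALLOC][18-19 FREE]

Answer: [0-1 ALLOC][2-7 ALLOC][8-10 ALLOC][11-11 ALLOC][12-17 ALLOC][18-19 FREE]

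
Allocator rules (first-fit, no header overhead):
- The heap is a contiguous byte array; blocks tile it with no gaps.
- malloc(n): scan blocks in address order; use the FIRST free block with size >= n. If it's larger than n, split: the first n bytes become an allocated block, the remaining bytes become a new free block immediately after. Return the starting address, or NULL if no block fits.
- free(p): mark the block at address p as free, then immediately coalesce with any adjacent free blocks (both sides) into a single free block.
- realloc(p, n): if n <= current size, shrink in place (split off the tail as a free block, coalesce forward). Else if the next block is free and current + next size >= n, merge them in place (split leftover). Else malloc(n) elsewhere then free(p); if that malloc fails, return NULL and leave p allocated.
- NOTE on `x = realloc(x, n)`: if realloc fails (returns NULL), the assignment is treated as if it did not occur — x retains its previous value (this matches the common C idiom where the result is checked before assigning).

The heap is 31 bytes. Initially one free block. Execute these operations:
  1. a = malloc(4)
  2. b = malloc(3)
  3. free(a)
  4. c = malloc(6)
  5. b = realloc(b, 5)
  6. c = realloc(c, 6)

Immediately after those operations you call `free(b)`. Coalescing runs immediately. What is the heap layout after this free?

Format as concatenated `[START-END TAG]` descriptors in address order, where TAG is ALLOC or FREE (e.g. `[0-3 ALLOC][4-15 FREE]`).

Answer: [0-6 FREE][7-12 ALLOC][13-30 FREE]

Derivation:
Op 1: a = malloc(4) -> a = 0; heap: [0-3 ALLOC][4-30 FREE]
Op 2: b = malloc(3) -> b = 4; heap: [0-3 ALLOC][4-6 ALLOC][7-30 FREE]
Op 3: free(a) -> (freed a); heap: [0-3 FREE][4-6 ALLOC][7-30 FREE]
Op 4: c = malloc(6) -> c = 7; heap: [0-3 FREE][4-6 ALLOC][7-12 ALLOC][13-30 FREE]
Op 5: b = realloc(b, 5) -> b = 13; heap: [0-6 FREE][7-12 ALLOC][13-17 ALLOC][18-30 FREE]
Op 6: c = realloc(c, 6) -> c = 7; heap: [0-6 FREE][7-12 ALLOC][13-17 ALLOC][18-30 FREE]
free(b): b = 13 -> block [13-17 ALLOC]; mark free, coalesce with adjacent free neighbors -> [0-6 FREE][7-12 ALLOC][13-30 FREE]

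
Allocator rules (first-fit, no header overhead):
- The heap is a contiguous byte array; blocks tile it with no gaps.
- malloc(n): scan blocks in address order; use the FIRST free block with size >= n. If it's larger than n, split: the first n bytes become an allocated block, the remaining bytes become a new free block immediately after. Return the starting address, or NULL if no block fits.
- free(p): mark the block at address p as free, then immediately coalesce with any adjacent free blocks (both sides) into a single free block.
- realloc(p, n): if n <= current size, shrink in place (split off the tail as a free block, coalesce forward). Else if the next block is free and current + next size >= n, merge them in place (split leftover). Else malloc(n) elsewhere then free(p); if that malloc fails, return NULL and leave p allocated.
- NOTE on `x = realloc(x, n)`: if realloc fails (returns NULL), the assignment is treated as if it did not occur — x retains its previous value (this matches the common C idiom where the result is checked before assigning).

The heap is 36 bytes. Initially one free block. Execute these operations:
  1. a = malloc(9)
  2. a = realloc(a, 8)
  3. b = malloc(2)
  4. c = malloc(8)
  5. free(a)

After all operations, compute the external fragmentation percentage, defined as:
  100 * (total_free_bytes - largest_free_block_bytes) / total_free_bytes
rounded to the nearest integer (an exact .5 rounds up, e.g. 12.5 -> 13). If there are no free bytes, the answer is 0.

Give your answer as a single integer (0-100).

Answer: 31

Derivation:
Op 1: a = malloc(9) -> a = 0; heap: [0-8 ALLOC][9-35 FREE]
Op 2: a = realloc(a, 8) -> a = 0; heap: [0-7 ALLOC][8-35 FREE]
Op 3: b = malloc(2) -> b = 8; heap: [0-7 ALLOC][8-9 ALLOC][10-35 FREE]
Op 4: c = malloc(8) -> c = 10; heap: [0-7 ALLOC][8-9 ALLOC][10-17 ALLOC][18-35 FREE]
Op 5: free(a) -> (freed a); heap: [0-7 FREE][8-9 ALLOC][10-17 ALLOC][18-35 FREE]
Free blocks: [8 18] total_free=26 largest=18 -> 100*(26-18)/26 = 800/26 ≈ 30.769 -> rounds to 31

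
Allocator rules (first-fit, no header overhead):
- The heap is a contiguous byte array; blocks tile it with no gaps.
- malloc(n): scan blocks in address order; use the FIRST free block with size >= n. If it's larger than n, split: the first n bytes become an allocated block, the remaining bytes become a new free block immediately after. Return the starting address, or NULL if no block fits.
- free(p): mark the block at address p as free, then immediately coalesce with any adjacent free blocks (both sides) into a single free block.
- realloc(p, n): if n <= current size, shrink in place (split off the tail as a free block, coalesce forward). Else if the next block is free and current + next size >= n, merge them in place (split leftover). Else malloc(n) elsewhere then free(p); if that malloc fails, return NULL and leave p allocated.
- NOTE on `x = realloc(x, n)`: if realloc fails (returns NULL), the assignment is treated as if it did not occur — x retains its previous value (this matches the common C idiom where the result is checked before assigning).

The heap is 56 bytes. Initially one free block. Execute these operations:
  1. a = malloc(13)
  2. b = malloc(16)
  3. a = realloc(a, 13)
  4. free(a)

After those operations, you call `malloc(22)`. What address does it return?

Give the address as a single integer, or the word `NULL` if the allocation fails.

Op 1: a = malloc(13) -> a = 0; heap: [0-12 ALLOC][13-55 FREE]
Op 2: b = malloc(16) -> b = 13; heap: [0-12 ALLOC][13-28 ALLOC][29-55 FREE]
Op 3: a = realloc(a, 13) -> a = 0; heap: [0-12 ALLOC][13-28 ALLOC][29-55 FREE]
Op 4: free(a) -> (freed a); heap: [0-12 FREE][13-28 ALLOC][29-55 FREE]
malloc(22): first-fit scan over [0-12 FREE][13-28 ALLOC][29-55 FREE] -> 29

Answer: 29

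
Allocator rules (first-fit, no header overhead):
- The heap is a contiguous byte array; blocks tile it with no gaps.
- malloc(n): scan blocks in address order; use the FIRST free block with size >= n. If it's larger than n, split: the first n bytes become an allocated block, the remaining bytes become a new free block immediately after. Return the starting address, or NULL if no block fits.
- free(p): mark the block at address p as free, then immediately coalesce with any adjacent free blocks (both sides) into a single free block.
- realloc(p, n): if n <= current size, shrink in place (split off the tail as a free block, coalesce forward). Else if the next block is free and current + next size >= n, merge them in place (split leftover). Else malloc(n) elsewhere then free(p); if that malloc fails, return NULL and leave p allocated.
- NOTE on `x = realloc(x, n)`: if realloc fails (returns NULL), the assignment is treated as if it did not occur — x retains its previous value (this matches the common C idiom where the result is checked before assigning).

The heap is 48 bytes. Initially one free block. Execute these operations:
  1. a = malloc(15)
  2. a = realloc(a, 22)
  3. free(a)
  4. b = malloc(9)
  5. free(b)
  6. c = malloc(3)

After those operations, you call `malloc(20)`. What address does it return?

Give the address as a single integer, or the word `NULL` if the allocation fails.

Answer: 3

Derivation:
Op 1: a = malloc(15) -> a = 0; heap: [0-14 ALLOC][15-47 FREE]
Op 2: a = realloc(a, 22) -> a = 0; heap: [0-21 ALLOC][22-47 FREE]
Op 3: free(a) -> (freed a); heap: [0-47 FREE]
Op 4: b = malloc(9) -> b = 0; heap: [0-8 ALLOC][9-47 FREE]
Op 5: free(b) -> (freed b); heap: [0-47 FREE]
Op 6: c = malloc(3) -> c = 0; heap: [0-2 ALLOC][3-47 FREE]
malloc(20): first-fit scan over [0-2 ALLOC][3-47 FREE] -> 3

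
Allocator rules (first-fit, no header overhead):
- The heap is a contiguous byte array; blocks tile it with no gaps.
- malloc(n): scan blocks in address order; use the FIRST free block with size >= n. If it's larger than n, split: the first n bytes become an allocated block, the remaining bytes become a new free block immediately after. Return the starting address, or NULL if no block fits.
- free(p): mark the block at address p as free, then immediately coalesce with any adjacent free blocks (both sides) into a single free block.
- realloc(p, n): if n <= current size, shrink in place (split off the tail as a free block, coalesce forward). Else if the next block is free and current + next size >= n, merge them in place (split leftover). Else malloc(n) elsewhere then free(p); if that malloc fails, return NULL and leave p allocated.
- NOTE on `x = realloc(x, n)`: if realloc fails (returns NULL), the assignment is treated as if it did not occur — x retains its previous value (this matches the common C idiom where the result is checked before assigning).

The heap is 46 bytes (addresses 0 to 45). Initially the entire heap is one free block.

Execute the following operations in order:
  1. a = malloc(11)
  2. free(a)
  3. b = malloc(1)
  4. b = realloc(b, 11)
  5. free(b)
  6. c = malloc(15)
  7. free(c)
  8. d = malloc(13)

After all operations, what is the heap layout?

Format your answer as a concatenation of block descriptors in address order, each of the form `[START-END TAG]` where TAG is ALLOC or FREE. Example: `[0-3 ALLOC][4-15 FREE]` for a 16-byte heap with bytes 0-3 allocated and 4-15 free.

Answer: [0-12 ALLOC][13-45 FREE]

Derivation:
Op 1: a = malloc(11) -> a = 0; heap: [0-10 ALLOC][11-45 FREE]
Op 2: free(a) -> (freed a); heap: [0-45 FREE]
Op 3: b = malloc(1) -> b = 0; heap: [0-0 ALLOC][1-45 FREE]
Op 4: b = realloc(b, 11) -> b = 0; heap: [0-10 ALLOC][11-45 FREE]
Op 5: free(b) -> (freed b); heap: [0-45 FREE]
Op 6: c = malloc(15) -> c = 0; heap: [0-14 ALLOC][15-45 FREE]
Op 7: free(c) -> (freed c); heap: [0-45 FREE]
Op 8: d = malloc(13) -> d = 0; heap: [0-12 ALLOC][13-45 FREE]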